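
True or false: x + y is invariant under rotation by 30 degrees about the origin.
False

Applying rotation by 30 degrees: x' = x*cos(30 degrees) - y*sin(30 degrees) = sqrt(3)x/2 - y/2, y' = x*sin(30 degrees) + y*cos(30 degrees) = x/2 + sqrt(3)y/2

Substituting into x + y:
(sqrt(3)x/2 - y/2) + (x/2 + sqrt(3)y/2)
= x/2 + sqrt(3)x/2 - y/2 + sqrt(3)y/2

This differs from the original expression x + y, so it is NOT invariant.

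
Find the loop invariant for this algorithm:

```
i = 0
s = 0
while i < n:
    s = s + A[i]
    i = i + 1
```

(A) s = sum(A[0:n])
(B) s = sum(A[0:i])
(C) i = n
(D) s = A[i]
B

A loop invariant must hold before the first iteration and be re-established by every execution of the body.

(B) s = sum(A[0:i]): Initially i = 0 and s = 0 = sum of the empty slice A[0:0]. If s = sum(A[0:i]) holds at the top of an iteration, the body sets s to sum(A[0:i]) + A[i] = sum(A[0:i+1]) and then i to i+1, so s = sum(A[0:i]) holds again. At exit i = n, giving s = sum(A[0:n]).

The other options fail:
(A) s = sum(A[0:n]): false before the loop (s = 0, not the full sum) -- it only becomes true at exit.
(C) i = n: false initially (i = 0); it is the exit condition, not an invariant.
(D) s = A[i]: after the first iteration s = A[0] but i = 1, so s = A[i] compares s with the wrong element (and fails in general).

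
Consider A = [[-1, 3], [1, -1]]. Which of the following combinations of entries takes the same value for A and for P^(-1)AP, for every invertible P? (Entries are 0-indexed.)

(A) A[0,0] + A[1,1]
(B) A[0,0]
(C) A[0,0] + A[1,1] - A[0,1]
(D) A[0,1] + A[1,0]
A

A[0,0] + A[1,1] is the trace of A. By the cyclic property of the trace, tr(P^(-1)AP) = tr(APP^(-1)) = tr(A), so it is the same for every matrix similar to A.

The other combinations are not similarity invariants. For example, take P = [[1, 2], [0, 1]] (det P = 1), so P^(-1) = [[1, -2], [0, 1]] and
B = P^(-1)AP = [[-3, -1], [1, 1]].
Evaluating each option on A and on B:
(A) A[0,0] + A[1,1]: -2 for A, -2 for B -> unchanged
(B) A[0,0]: -1 for A, -3 for B -> changes
(C) A[0,0] + A[1,1] - A[0,1]: -5 for A, -1 for B -> changes
(D) A[0,1] + A[1,0]: 4 for A, 0 for B -> changes

Only (A) A[0,0] + A[1,1] = -2 survives (and it does so for every P, not just this one), so it is the invariant.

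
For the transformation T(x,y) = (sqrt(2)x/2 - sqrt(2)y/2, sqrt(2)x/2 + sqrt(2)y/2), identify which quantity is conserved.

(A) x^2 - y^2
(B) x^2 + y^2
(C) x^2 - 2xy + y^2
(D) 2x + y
B

An expression E(x,y) is invariant under T if E(T(x,y)) = E(x,y). Here T(x,y) = (sqrt(2)x/2 - sqrt(2)y/2, sqrt(2)x/2 + sqrt(2)y/2).
Substitute the transformed coordinates into each option and compare with the original:
(A) x^2 - y^2  ->  (sqrt(2)x/2 - sqrt(2)y/2)^2 - (sqrt(2)x/2 + sqrt(2)y/2)^2 = -2xy   [differs from x^2 - y^2: not invariant]
(B) x^2 + y^2  ->  (sqrt(2)x/2 - sqrt(2)y/2)^2 + (sqrt(2)x/2 + sqrt(2)y/2)^2 = x^2 + y^2   [equals x^2 + y^2: invariant]
(C) x^2 - 2xy + y^2  ->  (sqrt(2)x/2 - sqrt(2)y/2)^2 - 2(sqrt(2)x/2 - sqrt(2)y/2)(sqrt(2)x/2 + sqrt(2)y/2) + (sqrt(2)x/2 + sqrt(2)y/2)^2 = 2y^2   [differs from x^2 - 2xy + y^2: not invariant]
(D) 2x + y  ->  2(sqrt(2)x/2 - sqrt(2)y/2) + (sqrt(2)x/2 + sqrt(2)y/2) = 3sqrt(2)x/2 - sqrt(2)y/2   [differs from 2x + y: not invariant]

Only option (B), x^2 + y^2, is unchanged by the transformation.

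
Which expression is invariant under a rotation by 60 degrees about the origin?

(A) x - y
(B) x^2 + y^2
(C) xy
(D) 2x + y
B

A rotation by 60 degrees sends (x, y) to (x/2 - sqrt(3)y/2, sqrt(3)x/2 + y/2).
Substitute the transformed coordinates into each option and compare with the original:
(A) x - y  ->  (x/2 - sqrt(3)y/2) - (sqrt(3)x/2 + y/2) = -sqrt(3)x/2 + x/2 - sqrt(3)y/2 - y/2   [differs from x - y: not invariant]
(B) x^2 + y^2  ->  (x/2 - sqrt(3)y/2)^2 + (sqrt(3)x/2 + y/2)^2 = x^2 + y^2   [equals x^2 + y^2: invariant]
(C) xy  ->  (x/2 - sqrt(3)y/2)(sqrt(3)x/2 + y/2) = sqrt(3)x^2/4 - xy/2 - sqrt(3)y^2/4   [differs from xy: not invariant]
(D) 2x + y  ->  2(x/2 - sqrt(3)y/2) + (sqrt(3)x/2 + y/2) = sqrt(3)x/2 + x - sqrt(3)y + y/2   [differs from 2x + y: not invariant]

Only option (B), x^2 + y^2, is unchanged by the transformation.
Geometrically, x^2 + y^2 is the squared distance from the origin, which every rotation about the origin preserves.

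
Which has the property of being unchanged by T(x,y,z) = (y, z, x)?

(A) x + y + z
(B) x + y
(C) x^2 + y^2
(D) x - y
A

Apply T(x,y,z) = (y, z, x) to each option, i.e. replace (x, y, z) by the transformed coordinates.
Substitute the transformed coordinates into each option and compare with the original:
(A) x + y + z  ->  (y) + (z) + (x) = x + y + z   [equals x + y + z: invariant]
(B) x + y  ->  (y) + (z) = y + z   [differs from x + y: not invariant]
(C) x^2 + y^2  ->  (y)^2 + (z)^2 = y^2 + z^2   [differs from x^2 + y^2: not invariant]
(D) x - y  ->  (y) - (z) = y - z   [differs from x - y: not invariant]

Only option (A), x + y + z, is unchanged by the transformation.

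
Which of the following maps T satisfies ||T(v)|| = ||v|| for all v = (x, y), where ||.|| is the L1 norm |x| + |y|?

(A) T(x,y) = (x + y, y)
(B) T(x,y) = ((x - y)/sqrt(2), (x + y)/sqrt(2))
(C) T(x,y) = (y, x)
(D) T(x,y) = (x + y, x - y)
C

A transformation preserves a norm if ||T(v)|| = ||v|| for every v; a single vector where the norm changes rules an option out.

(A) T(x,y) = (x + y, y): v = (0, 1) has norm |0| + |1| = 1, but T(v) = (1, 1) has norm 2 -- not preserved.
(B) T(x,y) = ((x - y)/sqrt(2), (x + y)/sqrt(2)): v = (1, 0) has norm |1| + |0| = 1, but T(v) = (sqrt(2)/2, sqrt(2)/2) has norm sqrt(2) -- not preserved.
(C) T(x,y) = (y, x): preserves the norm -- it only permutes the coordinates and/or flips signs, which leaves |x| + |y| unchanged.
(D) T(x,y) = (x + y, x - y): v = (1, 0) has norm |1| + |0| = 1, but T(v) = (1, 1) has norm 2 -- not preserved.

Therefore the answer is (C).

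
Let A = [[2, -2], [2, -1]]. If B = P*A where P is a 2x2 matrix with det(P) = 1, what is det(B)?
2

By the multiplicative property of determinants, det(B) = det(P*A) = det(P) * det(A) = det(A),
so the determinant is invariant under multiplication by any determinant-1 matrix; we just need det(A).

det(A) = (2)(-1) - (-2)(2) = -2 - (-4) = 2

Therefore det(B) = 1 * 2 = 2.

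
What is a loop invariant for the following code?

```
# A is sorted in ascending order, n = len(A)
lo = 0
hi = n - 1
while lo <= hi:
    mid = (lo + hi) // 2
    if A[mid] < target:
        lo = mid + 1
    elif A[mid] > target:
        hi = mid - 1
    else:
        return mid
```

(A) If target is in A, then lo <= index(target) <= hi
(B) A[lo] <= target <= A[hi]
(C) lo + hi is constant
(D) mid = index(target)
A

A loop invariant must hold before the first iteration and be re-established by every execution of the body.

(A) If target is in A, then lo <= index(target) <= hi: Before the loop [lo, hi] = [0, n-1] covers every index. When A[mid] < target, sortedness puts target strictly to the right of mid, so setting lo = mid + 1 keeps index(target) in [lo, hi]; symmetrically for hi = mid - 1. Hence 'if target is in A then lo <= index(target) <= hi' holds after every iteration, and when lo > hi it proves target is absent.

The other options fail:
(B) A[lo] <= target <= A[hi]: fails when target is not in A (e.g. target < A[0] already violates it before the loop), so it is not maintained in general.
(C) lo + hi is constant: each iteration moves exactly one of lo, hi, so lo + hi changes (e.g. 0 + (n-1) becomes (mid+1) + (n-1)).
(D) mid = index(target): mid is just the current probe; it equals index(target) only on the iteration that returns.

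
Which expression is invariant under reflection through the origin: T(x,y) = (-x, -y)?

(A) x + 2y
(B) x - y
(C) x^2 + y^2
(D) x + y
C

The map is reflection through the origin: T(x,y) = (-x, -y).
Substitute the transformed coordinates into each option and compare with the original:
(A) x + 2y  ->  (-x) + 2(-y) = -x - 2y   [differs from x + 2y: not invariant]
(B) x - y  ->  (-x) - (-y) = -x + y   [differs from x - y: not invariant]
(C) x^2 + y^2  ->  (-x)^2 + (-y)^2 = x^2 + y^2   [equals x^2 + y^2: invariant]
(D) x + y  ->  (-x) + (-y) = -x - y   [differs from x + y: not invariant]

Only option (C), x^2 + y^2, is unchanged by the transformation.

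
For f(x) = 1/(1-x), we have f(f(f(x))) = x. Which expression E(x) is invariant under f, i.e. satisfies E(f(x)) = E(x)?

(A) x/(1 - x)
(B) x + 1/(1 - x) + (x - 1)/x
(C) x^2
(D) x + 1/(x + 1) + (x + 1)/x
B

Replace x by f(x) = 1/(1 - x) in each option and simplify. As a quick numerical cross-check, also compare E(4) with E(f(4)) = E(-1/3).

(A) x/(1 - x)  ->  (1/(1 - x))/(1 - (1/(1 - x))) = -1/x; check: E(4) = -4/3 but E(-1/3) = -1/4.   [not invariant]
(B) x + 1/(1 - x) + (x - 1)/x  ->  (1/(1 - x)) + 1/(1 - (1/(1 - x))) + ((1/(1 - x)) - 1)/(1/(1 - x)), which simplifies back to x + 1/(1 - x) + (x - 1)/x; check: E(4) = 53/12, E(-1/3) = 53/12.   [invariant]
(C) x^2  ->  (1/(1 - x))^2 = (x - 1)^(-2); check: E(4) = 16 but E(-1/3) = 1/9.   [not invariant]
(D) x + 1/(x + 1) + (x + 1)/x  ->  (1/(1 - x)) + 1/((1/(1 - x)) + 1) + ((1/(1 - x)) + 1)/(1/(1 - x)) = (-x^3 + 6x^2 - 11x + 7)/(x^2 - 3x + 2); check: E(4) = 109/20 but E(-1/3) = -5/6.   [not invariant]

Only (B) is unchanged. Indeed f(f(x)) = 1/(1 - 1/(1-x)) = (1-x)/(-x) = (x-1)/x, so E(x) = x + f(x) + f(f(x)) is the sum over the whole 3-cycle; applying f just permutes the three terms cyclically (x -> f(x) -> f(f(x)) -> x), leaving the sum unchanged.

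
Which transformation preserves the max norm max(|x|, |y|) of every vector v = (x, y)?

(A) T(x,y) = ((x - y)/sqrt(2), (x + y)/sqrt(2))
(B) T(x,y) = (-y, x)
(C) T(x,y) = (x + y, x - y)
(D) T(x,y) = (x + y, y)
B

A transformation preserves a norm if ||T(v)|| = ||v|| for every v; a single vector where the norm changes rules an option out.

(A) T(x,y) = ((x - y)/sqrt(2), (x + y)/sqrt(2)): v = (1, 0) has norm max(|1|, |0|) = 1, but T(v) = (sqrt(2)/2, sqrt(2)/2) has norm sqrt(2)/2 -- not preserved.
(B) T(x,y) = (-y, x): preserves the norm -- it only permutes the coordinates and/or flips signs, which leaves max(|x|, |y|) unchanged.
(C) T(x,y) = (x + y, x - y): v = (1, 1) has norm max(|1|, |1|) = 1, but T(v) = (2, 0) has norm 2 -- not preserved.
(D) T(x,y) = (x + y, y): v = (1, 1) has norm max(|1|, |1|) = 1, but T(v) = (2, 1) has norm 2 -- not preserved.

Therefore the answer is (B).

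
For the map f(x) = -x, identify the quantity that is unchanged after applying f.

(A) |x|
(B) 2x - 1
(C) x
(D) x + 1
A

For f(x) = -x:
Applying f replaces x by -x. Since |-x| = |x|, the absolute value is unchanged by f, whereas x -> -x, 2x - 1 -> -2x - 1 and x + 1 -> -x + 1 all change.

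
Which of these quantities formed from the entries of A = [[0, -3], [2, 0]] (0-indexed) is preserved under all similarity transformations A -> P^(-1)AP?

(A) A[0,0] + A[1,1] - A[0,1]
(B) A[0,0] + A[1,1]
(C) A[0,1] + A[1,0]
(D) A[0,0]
B

A[0,0] + A[1,1] is the trace of A. By the cyclic property of the trace, tr(P^(-1)AP) = tr(APP^(-1)) = tr(A), so it is the same for every matrix similar to A.

The other combinations are not similarity invariants. For example, take P = [[2, 1], [1, 1]] (det P = 1), so P^(-1) = [[1, -1], [-1, 2]] and
B = P^(-1)AP = [[-7, -5], [11, 7]].
Evaluating each option on A and on B:
(A) A[0,0] + A[1,1] - A[0,1]: 3 for A, 5 for B -> changes
(B) A[0,0] + A[1,1]: 0 for A, 0 for B -> unchanged
(C) A[0,1] + A[1,0]: -1 for A, 6 for B -> changes
(D) A[0,0]: 0 for A, -7 for B -> changes

Only (B) A[0,0] + A[1,1] = 0 survives (and it does so for every P, not just this one), so it is the invariant.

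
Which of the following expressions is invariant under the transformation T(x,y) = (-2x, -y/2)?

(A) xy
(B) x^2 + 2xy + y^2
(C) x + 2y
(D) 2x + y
A

An expression E(x,y) is invariant under T if E(T(x,y)) = E(x,y). Here T(x,y) = (-2x, -y/2).
Substitute the transformed coordinates into each option and compare with the original:
(A) xy  ->  (-2x)(-y/2) = xy   [equals xy: invariant]
(B) x^2 + 2xy + y^2  ->  (-2x)^2 + 2(-2x)(-y/2) + (-y/2)^2 = 4x^2 + 2xy + y^2/4   [differs from x^2 + 2xy + y^2: not invariant]
(C) x + 2y  ->  (-2x) + 2(-y/2) = -2x - y   [differs from x + 2y: not invariant]
(D) 2x + y  ->  2(-2x) + (-y/2) = -4x - y/2   [differs from 2x + y: not invariant]

Only option (A), xy, is unchanged by the transformation.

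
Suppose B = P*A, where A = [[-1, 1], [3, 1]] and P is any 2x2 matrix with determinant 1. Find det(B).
-4

By the multiplicative property of determinants, det(B) = det(P*A) = det(P) * det(A) = det(A),
so the determinant is invariant under multiplication by any determinant-1 matrix; we just need det(A).

det(A) = (-1)(1) - (1)(3) = -1 - 3 = -4

Therefore det(B) = 1 * (-4) = -4.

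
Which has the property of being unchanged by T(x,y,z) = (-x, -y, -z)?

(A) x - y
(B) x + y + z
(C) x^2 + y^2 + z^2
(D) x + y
C

Apply T(x,y,z) = (-x, -y, -z) to each option, i.e. replace (x, y, z) by the transformed coordinates.
Substitute the transformed coordinates into each option and compare with the original:
(A) x - y  ->  (-x) - (-y) = -x + y   [differs from x - y: not invariant]
(B) x + y + z  ->  (-x) + (-y) + (-z) = -x - y - z   [differs from x + y + z: not invariant]
(C) x^2 + y^2 + z^2  ->  (-x)^2 + (-y)^2 + (-z)^2 = x^2 + y^2 + z^2   [equals x^2 + y^2 + z^2: invariant]
(D) x + y  ->  (-x) + (-y) = -x - y   [differs from x + y: not invariant]

Only option (C), x^2 + y^2 + z^2, is unchanged by the transformation.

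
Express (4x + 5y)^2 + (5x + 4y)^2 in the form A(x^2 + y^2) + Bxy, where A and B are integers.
41(x^2 + y^2) + 80xy

Expanding: (4x + 5y)^2 = 16x^2 + 40xy + 25y^2
(5x + 4y)^2 = 25x^2 + 40xy + 16y^2
Sum = (16+25)(x^2+y^2) + 80xy = 41(x^2 + y^2) + 80xy
This is symmetric in x and y.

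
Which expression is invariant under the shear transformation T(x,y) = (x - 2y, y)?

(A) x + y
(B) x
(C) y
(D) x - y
C

Under the shear T(x,y) = (x - 2y, y):
Substitute the transformed coordinates into each option and compare with the original:
(A) x + y  ->  (x - 2y) + (y) = x - y   [differs from x + y: not invariant]
(B) x  ->  (x - 2y) = x - 2y   [differs from x: not invariant]
(C) y  ->  (y) = y   [equals y: invariant]
(D) x - y  ->  (x - 2y) - (y) = x - 3y   [differs from x - y: not invariant]

Only option (C), y, is unchanged by the transformation.
A horizontal shear moves points parallel to the x-axis, so the y-coordinate (and any function of y alone) is unchanged.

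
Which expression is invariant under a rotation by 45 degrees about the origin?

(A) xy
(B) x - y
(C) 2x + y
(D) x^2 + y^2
D

A rotation by 45 degrees sends (x, y) to (sqrt(2)x/2 - sqrt(2)y/2, sqrt(2)x/2 + sqrt(2)y/2).
Substitute the transformed coordinates into each option and compare with the original:
(A) xy  ->  (sqrt(2)x/2 - sqrt(2)y/2)(sqrt(2)x/2 + sqrt(2)y/2) = x^2/2 - y^2/2   [differs from xy: not invariant]
(B) x - y  ->  (sqrt(2)x/2 - sqrt(2)y/2) - (sqrt(2)x/2 + sqrt(2)y/2) = -sqrt(2)y   [differs from x - y: not invariant]
(C) 2x + y  ->  2(sqrt(2)x/2 - sqrt(2)y/2) + (sqrt(2)x/2 + sqrt(2)y/2) = 3sqrt(2)x/2 - sqrt(2)y/2   [differs from 2x + y: not invariant]
(D) x^2 + y^2  ->  (sqrt(2)x/2 - sqrt(2)y/2)^2 + (sqrt(2)x/2 + sqrt(2)y/2)^2 = x^2 + y^2   [equals x^2 + y^2: invariant]

Only option (D), x^2 + y^2, is unchanged by the transformation.
Geometrically, x^2 + y^2 is the squared distance from the origin, which every rotation about the origin preserves.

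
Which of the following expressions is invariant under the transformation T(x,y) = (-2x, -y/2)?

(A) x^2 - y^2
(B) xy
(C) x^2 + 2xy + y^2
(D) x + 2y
B

An expression E(x,y) is invariant under T if E(T(x,y)) = E(x,y). Here T(x,y) = (-2x, -y/2).
Substitute the transformed coordinates into each option and compare with the original:
(A) x^2 - y^2  ->  (-2x)^2 - (-y/2)^2 = 4x^2 - y^2/4   [differs from x^2 - y^2: not invariant]
(B) xy  ->  (-2x)(-y/2) = xy   [equals xy: invariant]
(C) x^2 + 2xy + y^2  ->  (-2x)^2 + 2(-2x)(-y/2) + (-y/2)^2 = 4x^2 + 2xy + y^2/4   [differs from x^2 + 2xy + y^2: not invariant]
(D) x + 2y  ->  (-2x) + 2(-y/2) = -2x - y   [differs from x + 2y: not invariant]

Only option (B), xy, is unchanged by the transformation.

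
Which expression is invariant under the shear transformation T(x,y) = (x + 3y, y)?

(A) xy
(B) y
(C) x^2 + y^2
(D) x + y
B

Under the shear T(x,y) = (x + 3y, y):
Substitute the transformed coordinates into each option and compare with the original:
(A) xy  ->  (x + 3y)(y) = xy + 3y^2   [differs from xy: not invariant]
(B) y  ->  (y) = y   [equals y: invariant]
(C) x^2 + y^2  ->  (x + 3y)^2 + (y)^2 = x^2 + 6xy + 10y^2   [differs from x^2 + y^2: not invariant]
(D) x + y  ->  (x + 3y) + (y) = x + 4y   [differs from x + y: not invariant]

Only option (B), y, is unchanged by the transformation.
A horizontal shear moves points parallel to the x-axis, so the y-coordinate (and any function of y alone) is unchanged.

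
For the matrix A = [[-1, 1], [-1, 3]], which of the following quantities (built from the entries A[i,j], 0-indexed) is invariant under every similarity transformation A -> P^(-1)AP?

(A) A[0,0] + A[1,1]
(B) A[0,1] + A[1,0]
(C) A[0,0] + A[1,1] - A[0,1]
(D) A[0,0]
A

A[0,0] + A[1,1] is the trace of A. By the cyclic property of the trace, tr(P^(-1)AP) = tr(APP^(-1)) = tr(A), so it is the same for every matrix similar to A.

The other combinations are not similarity invariants. For example, take P = [[1, 1], [1, 2]] (det P = 1), so P^(-1) = [[2, -1], [-1, 1]] and
B = P^(-1)AP = [[-2, -3], [2, 4]].
Evaluating each option on A and on B:
(A) A[0,0] + A[1,1]: 2 for A, 2 for B -> unchanged
(B) A[0,1] + A[1,0]: 0 for A, -1 for B -> changes
(C) A[0,0] + A[1,1] - A[0,1]: 1 for A, 5 for B -> changes
(D) A[0,0]: -1 for A, -2 for B -> changes

Only (A) A[0,0] + A[1,1] = 2 survives (and it does so for every P, not just this one), so it is the invariant.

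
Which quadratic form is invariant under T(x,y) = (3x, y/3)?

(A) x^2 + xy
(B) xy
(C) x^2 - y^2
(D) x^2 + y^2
B

T multiplies x by 3 and divides y by 3.
Substitute the transformed coordinates into each option and compare with the original:
(A) x^2 + xy  ->  (3x)^2 + (3x)(y/3) = 9x^2 + xy   [differs from x^2 + xy: not invariant]
(B) xy  ->  (3x)(y/3) = xy   [equals xy: invariant]
(C) x^2 - y^2  ->  (3x)^2 - (y/3)^2 = 9x^2 - y^2/9   [differs from x^2 - y^2: not invariant]
(D) x^2 + y^2  ->  (3x)^2 + (y/3)^2 = 9x^2 + y^2/9   [differs from x^2 + y^2: not invariant]

Only option (B), xy, is unchanged by the transformation.
The factors 3 and 1/3 cancel only in the pure product xy.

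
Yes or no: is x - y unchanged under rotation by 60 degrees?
No

Applying rotation by 60 degrees: x' = x*cos(60 degrees) - y*sin(60 degrees) = x/2 - sqrt(3)y/2, y' = x*sin(60 degrees) + y*cos(60 degrees) = sqrt(3)x/2 + y/2

Substituting into x - y:
(x/2 - sqrt(3)y/2) - (sqrt(3)x/2 + y/2)
= -sqrt(3)x/2 + x/2 - sqrt(3)y/2 - y/2

This differs from the original expression x - y, so it is NOT invariant.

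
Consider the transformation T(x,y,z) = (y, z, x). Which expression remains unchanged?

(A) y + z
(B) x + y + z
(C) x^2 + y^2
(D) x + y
B

Apply T(x,y,z) = (y, z, x) to each option, i.e. replace (x, y, z) by the transformed coordinates.
Substitute the transformed coordinates into each option and compare with the original:
(A) y + z  ->  (z) + (x) = x + z   [differs from y + z: not invariant]
(B) x + y + z  ->  (y) + (z) + (x) = x + y + z   [equals x + y + z: invariant]
(C) x^2 + y^2  ->  (y)^2 + (z)^2 = y^2 + z^2   [differs from x^2 + y^2: not invariant]
(D) x + y  ->  (y) + (z) = y + z   [differs from x + y: not invariant]

Only option (B), x + y + z, is unchanged by the transformation.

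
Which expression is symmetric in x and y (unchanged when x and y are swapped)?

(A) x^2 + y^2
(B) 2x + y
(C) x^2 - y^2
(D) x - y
A

A symmetric expression is unchanged when the variables are permuted; here the transformation to test is the swap (x, y) -> (y, x).
Substitute the transformed coordinates into each option and compare with the original:
(A) x^2 + y^2  ->  (y)^2 + (x)^2 = x^2 + y^2   [equals x^2 + y^2: invariant]
(B) 2x + y  ->  2(y) + (x) = x + 2y   [differs from 2x + y: not invariant]
(C) x^2 - y^2  ->  (y)^2 - (x)^2 = -x^2 + y^2   [differs from x^2 - y^2: not invariant]
(D) x - y  ->  (y) - (x) = -x + y   [differs from x - y: not invariant]

Only option (A), x^2 + y^2, is unchanged by the transformation.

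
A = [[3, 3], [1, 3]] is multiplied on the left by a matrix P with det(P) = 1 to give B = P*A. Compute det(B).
6

By the multiplicative property of determinants, det(B) = det(P*A) = det(P) * det(A) = det(A),
so the determinant is invariant under multiplication by any determinant-1 matrix; we just need det(A).

det(A) = (3)(3) - (3)(1) = 9 - 3 = 6

Therefore det(B) = 1 * 6 = 6.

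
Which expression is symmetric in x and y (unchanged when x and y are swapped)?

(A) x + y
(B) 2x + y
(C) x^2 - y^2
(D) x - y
A

A symmetric expression is unchanged when the variables are permuted; here the transformation to test is the swap (x, y) -> (y, x).
Substitute the transformed coordinates into each option and compare with the original:
(A) x + y  ->  (y) + (x) = x + y   [equals x + y: invariant]
(B) 2x + y  ->  2(y) + (x) = x + 2y   [differs from 2x + y: not invariant]
(C) x^2 - y^2  ->  (y)^2 - (x)^2 = -x^2 + y^2   [differs from x^2 - y^2: not invariant]
(D) x - y  ->  (y) - (x) = -x + y   [differs from x - y: not invariant]

Only option (A), x + y, is unchanged by the transformation.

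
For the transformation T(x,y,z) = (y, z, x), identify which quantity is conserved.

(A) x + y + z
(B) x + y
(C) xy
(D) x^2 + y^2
A

Apply T(x,y,z) = (y, z, x) to each option, i.e. replace (x, y, z) by the transformed coordinates.
Substitute the transformed coordinates into each option and compare with the original:
(A) x + y + z  ->  (y) + (z) + (x) = x + y + z   [equals x + y + z: invariant]
(B) x + y  ->  (y) + (z) = y + z   [differs from x + y: not invariant]
(C) xy  ->  (y)(z) = yz   [differs from xy: not invariant]
(D) x^2 + y^2  ->  (y)^2 + (z)^2 = y^2 + z^2   [differs from x^2 + y^2: not invariant]

Only option (A), x + y + z, is unchanged by the transformation.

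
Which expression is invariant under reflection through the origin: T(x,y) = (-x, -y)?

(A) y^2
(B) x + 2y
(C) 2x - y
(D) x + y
A

The map is reflection through the origin: T(x,y) = (-x, -y).
Substitute the transformed coordinates into each option and compare with the original:
(A) y^2  ->  (-y)^2 = y^2   [equals y^2: invariant]
(B) x + 2y  ->  (-x) + 2(-y) = -x - 2y   [differs from x + 2y: not invariant]
(C) 2x - y  ->  2(-x) - (-y) = -2x + y   [differs from 2x - y: not invariant]
(D) x + y  ->  (-x) + (-y) = -x - y   [differs from x + y: not invariant]

Only option (A), y^2, is unchanged by the transformation.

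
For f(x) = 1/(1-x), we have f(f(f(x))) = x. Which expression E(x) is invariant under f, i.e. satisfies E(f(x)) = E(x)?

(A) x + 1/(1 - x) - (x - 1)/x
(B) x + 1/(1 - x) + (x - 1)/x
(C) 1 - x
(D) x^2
B

Replace x by f(x) = 1/(1 - x) in each option and simplify. As a quick numerical cross-check, also compare E(4) with E(f(4)) = E(-1/3).

(A) x + 1/(1 - x) - (x - 1)/x  ->  (1/(1 - x)) + 1/(1 - (1/(1 - x))) - ((1/(1 - x)) - 1)/(1/(1 - x)) = (x^2(1 - x) - x + (x - 1)^2)/(x(x - 1)); check: E(4) = 35/12 but E(-1/3) = -43/12.   [not invariant]
(B) x + 1/(1 - x) + (x - 1)/x  ->  (1/(1 - x)) + 1/(1 - (1/(1 - x))) + ((1/(1 - x)) - 1)/(1/(1 - x)), which simplifies back to x + 1/(1 - x) + (x - 1)/x; check: E(4) = 53/12, E(-1/3) = 53/12.   [invariant]
(C) 1 - x  ->  1 - (1/(1 - x)) = x/(x - 1); check: E(4) = -3 but E(-1/3) = 4/3.   [not invariant]
(D) x^2  ->  (1/(1 - x))^2 = (x - 1)^(-2); check: E(4) = 16 but E(-1/3) = 1/9.   [not invariant]

Only (B) is unchanged. Indeed f(f(x)) = 1/(1 - 1/(1-x)) = (1-x)/(-x) = (x-1)/x, so E(x) = x + f(x) + f(f(x)) is the sum over the whole 3-cycle; applying f just permutes the three terms cyclically (x -> f(x) -> f(f(x)) -> x), leaving the sum unchanged.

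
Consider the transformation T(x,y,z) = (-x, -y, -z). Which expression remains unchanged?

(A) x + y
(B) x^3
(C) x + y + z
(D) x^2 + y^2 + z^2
D

Apply T(x,y,z) = (-x, -y, -z) to each option, i.e. replace (x, y, z) by the transformed coordinates.
Substitute the transformed coordinates into each option and compare with the original:
(A) x + y  ->  (-x) + (-y) = -x - y   [differs from x + y: not invariant]
(B) x^3  ->  (-x)^3 = -x^3   [differs from x^3: not invariant]
(C) x + y + z  ->  (-x) + (-y) + (-z) = -x - y - z   [differs from x + y + z: not invariant]
(D) x^2 + y^2 + z^2  ->  (-x)^2 + (-y)^2 + (-z)^2 = x^2 + y^2 + z^2   [equals x^2 + y^2 + z^2: invariant]

Only option (D), x^2 + y^2 + z^2, is unchanged by the transformation.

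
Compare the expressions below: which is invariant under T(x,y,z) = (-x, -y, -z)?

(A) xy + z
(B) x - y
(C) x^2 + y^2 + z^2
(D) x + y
C

Apply T(x,y,z) = (-x, -y, -z) to each option, i.e. replace (x, y, z) by the transformed coordinates.
Substitute the transformed coordinates into each option and compare with the original:
(A) xy + z  ->  (-x)(-y) + (-z) = xy - z   [differs from xy + z: not invariant]
(B) x - y  ->  (-x) - (-y) = -x + y   [differs from x - y: not invariant]
(C) x^2 + y^2 + z^2  ->  (-x)^2 + (-y)^2 + (-z)^2 = x^2 + y^2 + z^2   [equals x^2 + y^2 + z^2: invariant]
(D) x + y  ->  (-x) + (-y) = -x - y   [differs from x + y: not invariant]

Only option (C), x^2 + y^2 + z^2, is unchanged by the transformation.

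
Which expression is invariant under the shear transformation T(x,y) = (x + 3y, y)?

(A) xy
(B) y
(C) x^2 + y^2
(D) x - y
B

Under the shear T(x,y) = (x + 3y, y):
Substitute the transformed coordinates into each option and compare with the original:
(A) xy  ->  (x + 3y)(y) = xy + 3y^2   [differs from xy: not invariant]
(B) y  ->  (y) = y   [equals y: invariant]
(C) x^2 + y^2  ->  (x + 3y)^2 + (y)^2 = x^2 + 6xy + 10y^2   [differs from x^2 + y^2: not invariant]
(D) x - y  ->  (x + 3y) - (y) = x + 2y   [differs from x - y: not invariant]

Only option (B), y, is unchanged by the transformation.
A horizontal shear moves points parallel to the x-axis, so the y-coordinate (and any function of y alone) is unchanged.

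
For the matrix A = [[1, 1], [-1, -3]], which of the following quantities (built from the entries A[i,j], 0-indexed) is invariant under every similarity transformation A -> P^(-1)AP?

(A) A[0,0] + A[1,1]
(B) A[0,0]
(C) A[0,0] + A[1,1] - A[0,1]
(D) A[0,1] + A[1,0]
A

A[0,0] + A[1,1] is the trace of A. By the cyclic property of the trace, tr(P^(-1)AP) = tr(APP^(-1)) = tr(A), so it is the same for every matrix similar to A.

The other combinations are not similarity invariants. For example, take P = [[2, 1], [1, 1]] (det P = 1), so P^(-1) = [[1, -1], [-1, 2]] and
B = P^(-1)AP = [[8, 6], [-13, -10]].
Evaluating each option on A and on B:
(A) A[0,0] + A[1,1]: -2 for A, -2 for B -> unchanged
(B) A[0,0]: 1 for A, 8 for B -> changes
(C) A[0,0] + A[1,1] - A[0,1]: -3 for A, -8 for B -> changes
(D) A[0,1] + A[1,0]: 0 for A, -7 for B -> changes

Only (A) A[0,0] + A[1,1] = -2 survives (and it does so for every P, not just this one), so it is the invariant.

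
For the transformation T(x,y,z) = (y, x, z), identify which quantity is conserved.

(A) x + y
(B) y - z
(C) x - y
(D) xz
A

Apply T(x,y,z) = (y, x, z) to each option, i.e. replace (x, y, z) by the transformed coordinates.
Substitute the transformed coordinates into each option and compare with the original:
(A) x + y  ->  (y) + (x) = x + y   [equals x + y: invariant]
(B) y - z  ->  (x) - (z) = x - z   [differs from y - z: not invariant]
(C) x - y  ->  (y) - (x) = -x + y   [differs from x - y: not invariant]
(D) xz  ->  (y)(z) = yz   [differs from xz: not invariant]

Only option (A), x + y, is unchanged by the transformation.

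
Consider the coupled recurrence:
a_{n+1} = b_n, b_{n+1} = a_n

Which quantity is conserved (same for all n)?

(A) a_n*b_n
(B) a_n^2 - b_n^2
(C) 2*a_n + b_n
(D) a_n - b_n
A

Replace a_n by a_{n+1} = b_n and b_n by b_{n+1} = a_n in each option and simplify:
(A) a_n*b_n  ->  (b_n)*(a_n) = a_n*b_n   [conserved]
(B) a_n^2 - b_n^2  ->  (b_n)^2 - (a_n)^2 = -a_n^2 + b_n^2   [not conserved]
(C) 2*a_n + b_n  ->  2*(b_n) + (a_n) = a_n + 2*b_n   [not conserved]
(D) a_n - b_n  ->  (b_n) - (a_n) = -a_n + b_n   [not conserved]

Only (A) a_n*b_n returns to itself after one step, so it is the conserved quantity.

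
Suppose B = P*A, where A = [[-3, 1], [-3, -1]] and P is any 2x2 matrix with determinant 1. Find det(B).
6

By the multiplicative property of determinants, det(B) = det(P*A) = det(P) * det(A) = det(A),
so the determinant is invariant under multiplication by any determinant-1 matrix; we just need det(A).

det(A) = (-3)(-1) - (1)(-3) = 3 - (-3) = 6

Therefore det(B) = 1 * 6 = 6.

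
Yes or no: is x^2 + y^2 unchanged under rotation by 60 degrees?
Yes

Applying rotation by 60 degrees: x' = x*cos(60 degrees) - y*sin(60 degrees) = x/2 - sqrt(3)y/2, y' = x*sin(60 degrees) + y*cos(60 degrees) = sqrt(3)x/2 + y/2

Substituting into x^2 + y^2:
(x/2 - sqrt(3)y/2)^2 + (sqrt(3)x/2 + y/2)^2
= x^2 + y^2

This equals the original expression x^2 + y^2, so it IS invariant.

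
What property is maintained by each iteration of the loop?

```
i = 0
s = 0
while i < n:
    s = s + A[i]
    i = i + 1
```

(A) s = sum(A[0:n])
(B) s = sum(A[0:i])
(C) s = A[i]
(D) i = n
B

A loop invariant must hold before the first iteration and be re-established by every execution of the body.

(B) s = sum(A[0:i]): Initially i = 0 and s = 0 = sum of the empty slice A[0:0]. If s = sum(A[0:i]) holds at the top of an iteration, the body sets s to sum(A[0:i]) + A[i] = sum(A[0:i+1]) and then i to i+1, so s = sum(A[0:i]) holds again. At exit i = n, giving s = sum(A[0:n]).

The other options fail:
(A) s = sum(A[0:n]): false before the loop (s = 0, not the full sum) -- it only becomes true at exit.
(C) s = A[i]: after the first iteration s = A[0] but i = 1, so s = A[i] compares s with the wrong element (and fails in general).
(D) i = n: false initially (i = 0); it is the exit condition, not an invariant.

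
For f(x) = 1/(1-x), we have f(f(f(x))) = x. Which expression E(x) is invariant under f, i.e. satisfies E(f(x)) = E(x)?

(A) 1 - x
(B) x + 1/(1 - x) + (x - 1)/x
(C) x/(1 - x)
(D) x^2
B

Replace x by f(x) = 1/(1 - x) in each option and simplify. As a quick numerical cross-check, also compare E(5) with E(f(5)) = E(-1/4).

(A) 1 - x  ->  1 - (1/(1 - x)) = x/(x - 1); check: E(5) = -4 but E(-1/4) = 5/4.   [not invariant]
(B) x + 1/(1 - x) + (x - 1)/x  ->  (1/(1 - x)) + 1/(1 - (1/(1 - x))) + ((1/(1 - x)) - 1)/(1/(1 - x)), which simplifies back to x + 1/(1 - x) + (x - 1)/x; check: E(5) = 111/20, E(-1/4) = 111/20.   [invariant]
(C) x/(1 - x)  ->  (1/(1 - x))/(1 - (1/(1 - x))) = -1/x; check: E(5) = -5/4 but E(-1/4) = -1/5.   [not invariant]
(D) x^2  ->  (1/(1 - x))^2 = (x - 1)^(-2); check: E(5) = 25 but E(-1/4) = 1/16.   [not invariant]

Only (B) is unchanged. Indeed f(f(x)) = 1/(1 - 1/(1-x)) = (1-x)/(-x) = (x-1)/x, so E(x) = x + f(x) + f(f(x)) is the sum over the whole 3-cycle; applying f just permutes the three terms cyclically (x -> f(x) -> f(f(x)) -> x), leaving the sum unchanged.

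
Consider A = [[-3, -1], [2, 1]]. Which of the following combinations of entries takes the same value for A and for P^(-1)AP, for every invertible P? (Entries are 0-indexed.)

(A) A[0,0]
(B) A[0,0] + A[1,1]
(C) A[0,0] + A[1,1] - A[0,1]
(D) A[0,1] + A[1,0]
B

A[0,0] + A[1,1] is the trace of A. By the cyclic property of the trace, tr(P^(-1)AP) = tr(APP^(-1)) = tr(A), so it is the same for every matrix similar to A.

The other combinations are not similarity invariants. For example, take P = [[1, 1], [1, 2]] (det P = 1), so P^(-1) = [[2, -1], [-1, 1]] and
B = P^(-1)AP = [[-11, -14], [7, 9]].
Evaluating each option on A and on B:
(A) A[0,0]: -3 for A, -11 for B -> changes
(B) A[0,0] + A[1,1]: -2 for A, -2 for B -> unchanged
(C) A[0,0] + A[1,1] - A[0,1]: -1 for A, 12 for B -> changes
(D) A[0,1] + A[1,0]: 1 for A, -7 for B -> changes

Only (B) A[0,0] + A[1,1] = -2 survives (and it does so for every P, not just this one), so it is the invariant.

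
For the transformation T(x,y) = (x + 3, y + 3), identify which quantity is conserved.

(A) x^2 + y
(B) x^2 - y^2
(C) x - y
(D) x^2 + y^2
C

An expression E(x,y) is invariant under T if E(T(x,y)) = E(x,y). Here T(x,y) = (x + 3, y + 3).
Substitute the transformed coordinates into each option and compare with the original:
(A) x^2 + y  ->  (x + 3)^2 + (y + 3) = x^2 + 6x + y + 12   [differs from x^2 + y: not invariant]
(B) x^2 - y^2  ->  (x + 3)^2 - (y + 3)^2 = x^2 + 6x - y^2 - 6y   [differs from x^2 - y^2: not invariant]
(C) x - y  ->  (x + 3) - (y + 3) = x - y   [equals x - y: invariant]
(D) x^2 + y^2  ->  (x + 3)^2 + (y + 3)^2 = x^2 + 6x + y^2 + 6y + 18   [differs from x^2 + y^2: not invariant]

Only option (C), x - y, is unchanged by the transformation.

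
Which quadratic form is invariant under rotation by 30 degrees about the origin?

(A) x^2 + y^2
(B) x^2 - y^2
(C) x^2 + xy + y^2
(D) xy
A

Rotation by 30 degrees sends (x, y) to (sqrt(3)x/2 - y/2, x/2 + sqrt(3)y/2).
Substitute the transformed coordinates into each option and compare with the original:
(A) x^2 + y^2  ->  (sqrt(3)x/2 - y/2)^2 + (x/2 + sqrt(3)y/2)^2 = x^2 + y^2   [equals x^2 + y^2: invariant]
(B) x^2 - y^2  ->  (sqrt(3)x/2 - y/2)^2 - (x/2 + sqrt(3)y/2)^2 = x^2/2 - sqrt(3)xy - y^2/2   [differs from x^2 - y^2: not invariant]
(C) x^2 + xy + y^2  ->  (sqrt(3)x/2 - y/2)^2 + (sqrt(3)x/2 - y/2)(x/2 + sqrt(3)y/2) + (x/2 + sqrt(3)y/2)^2 = sqrt(3)x^2/4 + x^2 + xy/2 - sqrt(3)y^2/4 + y^2   [differs from x^2 + xy + y^2: not invariant]
(D) xy  ->  (sqrt(3)x/2 - y/2)(x/2 + sqrt(3)y/2) = sqrt(3)x^2/4 + xy/2 - sqrt(3)y^2/4   [differs from xy: not invariant]

Only option (A), x^2 + y^2, is unchanged by the transformation.
x^2 + y^2 is the squared distance from the origin, which rotations preserve.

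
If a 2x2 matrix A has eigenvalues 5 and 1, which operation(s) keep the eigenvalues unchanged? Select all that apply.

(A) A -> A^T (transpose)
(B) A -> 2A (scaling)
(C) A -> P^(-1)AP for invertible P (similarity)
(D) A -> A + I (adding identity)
A and C

Eigenvalues are preserved by:
1. Similarity transformations: A -> P^(-1)AP (same characteristic polynomial)
2. Transpose: A^T has the same eigenvalues as A

Eigenvalues are NOT preserved by:
- Adding identity: eigenvalues become 5+1, 1+1
- Scaling: eigenvalues become 10, 2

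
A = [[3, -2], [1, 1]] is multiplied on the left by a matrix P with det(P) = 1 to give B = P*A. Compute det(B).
5

By the multiplicative property of determinants, det(B) = det(P*A) = det(P) * det(A) = det(A),
so the determinant is invariant under multiplication by any determinant-1 matrix; we just need det(A).

det(A) = (3)(1) - (-2)(1) = 3 - (-2) = 5

Therefore det(B) = 1 * 5 = 5.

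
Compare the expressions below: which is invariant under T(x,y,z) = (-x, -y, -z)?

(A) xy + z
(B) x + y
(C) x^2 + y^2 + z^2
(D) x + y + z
C

Apply T(x,y,z) = (-x, -y, -z) to each option, i.e. replace (x, y, z) by the transformed coordinates.
Substitute the transformed coordinates into each option and compare with the original:
(A) xy + z  ->  (-x)(-y) + (-z) = xy - z   [differs from xy + z: not invariant]
(B) x + y  ->  (-x) + (-y) = -x - y   [differs from x + y: not invariant]
(C) x^2 + y^2 + z^2  ->  (-x)^2 + (-y)^2 + (-z)^2 = x^2 + y^2 + z^2   [equals x^2 + y^2 + z^2: invariant]
(D) x + y + z  ->  (-x) + (-y) + (-z) = -x - y - z   [differs from x + y + z: not invariant]

Only option (C), x^2 + y^2 + z^2, is unchanged by the transformation.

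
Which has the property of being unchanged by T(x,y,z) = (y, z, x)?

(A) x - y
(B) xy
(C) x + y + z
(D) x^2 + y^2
C

Apply T(x,y,z) = (y, z, x) to each option, i.e. replace (x, y, z) by the transformed coordinates.
Substitute the transformed coordinates into each option and compare with the original:
(A) x - y  ->  (y) - (z) = y - z   [differs from x - y: not invariant]
(B) xy  ->  (y)(z) = yz   [differs from xy: not invariant]
(C) x + y + z  ->  (y) + (z) + (x) = x + y + z   [equals x + y + z: invariant]
(D) x^2 + y^2  ->  (y)^2 + (z)^2 = y^2 + z^2   [differs from x^2 + y^2: not invariant]

Only option (C), x + y + z, is unchanged by the transformation.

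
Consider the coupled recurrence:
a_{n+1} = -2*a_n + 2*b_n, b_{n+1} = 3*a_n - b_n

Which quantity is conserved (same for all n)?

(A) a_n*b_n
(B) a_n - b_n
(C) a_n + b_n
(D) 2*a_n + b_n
C

Replace a_n by a_{n+1} = -2*a_n + 2*b_n and b_n by b_{n+1} = 3*a_n - b_n in each option and simplify:
(A) a_n*b_n  ->  (-2*a_n + 2*b_n)*(3*a_n - b_n) = -6*a_n^2 + 8*a_n*b_n - 2*b_n^2   [not conserved]
(B) a_n - b_n  ->  (-2*a_n + 2*b_n) - (3*a_n - b_n) = -5*a_n + 3*b_n   [not conserved]
(C) a_n + b_n  ->  (-2*a_n + 2*b_n) + (3*a_n - b_n) = a_n + b_n   [conserved]
(D) 2*a_n + b_n  ->  2*(-2*a_n + 2*b_n) + (3*a_n - b_n) = -a_n + 3*b_n   [not conserved]

Only (C) a_n + b_n returns to itself after one step, so it is the conserved quantity.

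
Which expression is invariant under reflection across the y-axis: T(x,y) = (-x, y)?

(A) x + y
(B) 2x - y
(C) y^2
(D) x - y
C

The map is reflection across the y-axis: T(x,y) = (-x, y).
Substitute the transformed coordinates into each option and compare with the original:
(A) x + y  ->  (-x) + (y) = -x + y   [differs from x + y: not invariant]
(B) 2x - y  ->  2(-x) - (y) = -2x - y   [differs from 2x - y: not invariant]
(C) y^2  ->  (y)^2 = y^2   [equals y^2: invariant]
(D) x - y  ->  (-x) - (y) = -x - y   [differs from x - y: not invariant]

Only option (C), y^2, is unchanged by the transformation.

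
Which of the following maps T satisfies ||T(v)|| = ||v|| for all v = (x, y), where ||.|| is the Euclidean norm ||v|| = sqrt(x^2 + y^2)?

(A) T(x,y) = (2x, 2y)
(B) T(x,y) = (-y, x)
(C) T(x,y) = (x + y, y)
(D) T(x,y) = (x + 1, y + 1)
B

A transformation preserves a norm if ||T(v)|| = ||v|| for every v; a single vector where the norm changes rules an option out.

(A) T(x,y) = (2x, 2y): v = (1, 0) has norm sqrt((1)^2 + (0)^2) = 1, but T(v) = (2, 0) has norm 2 -- not preserved.
(B) T(x,y) = (-y, x): preserves the norm -- it is an orthogonal map (a rotation/reflection), and (-y)^2 + (x)^2 simplifies to x^2 + y^2.
(C) T(x,y) = (x + y, y): v = (0, 1) has norm sqrt((0)^2 + (1)^2) = 1, but T(v) = (1, 1) has norm sqrt(2) -- not preserved.
(D) T(x,y) = (x + 1, y + 1): v = (1, 0) has norm sqrt((1)^2 + (0)^2) = 1, but T(v) = (2, 1) has norm sqrt(5) -- not preserved.

Therefore the answer is (B).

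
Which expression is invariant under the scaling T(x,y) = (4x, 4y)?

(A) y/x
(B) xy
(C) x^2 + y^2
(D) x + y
A

Under the uniform scaling T(x,y) = (4x, 4y):
Substitute the transformed coordinates into each option and compare with the original:
(A) y/x  ->  (4y)/(4x) = y/x   [equals y/x: invariant]
(B) xy  ->  (4x)(4y) = 16xy   [differs from xy: not invariant]
(C) x^2 + y^2  ->  (4x)^2 + (4y)^2 = 16x^2 + 16y^2   [differs from x^2 + y^2: not invariant]
(D) x + y  ->  (4x) + (4y) = 4x + 4y   [differs from x + y: not invariant]

Only option (A), y/x, is unchanged by the transformation.
The common factor 4 cancels in a ratio of coordinates, while sums, products and sums of squares pick up factors of 4 or 16.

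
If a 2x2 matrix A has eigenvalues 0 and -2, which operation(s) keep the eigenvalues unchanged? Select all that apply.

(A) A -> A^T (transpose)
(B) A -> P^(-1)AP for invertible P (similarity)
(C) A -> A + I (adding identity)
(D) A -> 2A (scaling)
A and B

Eigenvalues are preserved by:
1. Similarity transformations: A -> P^(-1)AP (same characteristic polynomial)
2. Transpose: A^T has the same eigenvalues as A

Eigenvalues are NOT preserved by:
- Adding identity: eigenvalues become 0+1, -2+1
- Scaling: eigenvalues become 0, -4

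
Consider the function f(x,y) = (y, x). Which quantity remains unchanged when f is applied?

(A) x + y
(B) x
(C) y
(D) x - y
A

For f(x,y) = (y, x):
After applying f: x' = y, y' = x. So x' + y' = y + x = x + y.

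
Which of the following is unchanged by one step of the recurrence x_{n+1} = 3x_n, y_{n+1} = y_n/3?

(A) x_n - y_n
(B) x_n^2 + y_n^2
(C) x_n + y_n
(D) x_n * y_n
D

For the recurrence x_{n+1} = 3x_n, y_{n+1} = y_n/3:

x_{n+1} * y_{n+1} = (3x_n) * (y_n/3) = x_n * y_n
The product is conserved.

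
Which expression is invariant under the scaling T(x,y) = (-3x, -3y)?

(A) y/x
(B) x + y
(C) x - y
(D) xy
A

Under the uniform scaling T(x,y) = (-3x, -3y):
Substitute the transformed coordinates into each option and compare with the original:
(A) y/x  ->  (-3y)/(-3x) = y/x   [equals y/x: invariant]
(B) x + y  ->  (-3x) + (-3y) = -3x - 3y   [differs from x + y: not invariant]
(C) x - y  ->  (-3x) - (-3y) = -3x + 3y   [differs from x - y: not invariant]
(D) xy  ->  (-3x)(-3y) = 9xy   [differs from xy: not invariant]

Only option (A), y/x, is unchanged by the transformation.
The common factor -3 cancels in a ratio of coordinates, while sums, products and sums of squares pick up factors of -3 or 9.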